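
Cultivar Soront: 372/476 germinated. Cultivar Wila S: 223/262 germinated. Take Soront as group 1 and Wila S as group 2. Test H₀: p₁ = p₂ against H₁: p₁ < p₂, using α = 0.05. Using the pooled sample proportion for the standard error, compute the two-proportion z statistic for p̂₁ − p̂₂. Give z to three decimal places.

z = -2.290

p̂₁ = 372/476 = 0.781513, p̂₂ = 223/262 = 0.851145.
Pooled p̂ = (372+223)/(476+262) = 595/738 = 0.806233.
SE = √(p̂(1−p̂)(1/n₁+1/n₂)) = √(0.806233·0.193767·0.00591763) = √(0.000924461) = 0.030405.
z = (0.781513 − 0.851145)/0.030405 = -0.069632/0.030405 = -2.290.
p-value = P(Z < -2.290) ≈ 0.0110; since p < α = 0.05, reject H₀.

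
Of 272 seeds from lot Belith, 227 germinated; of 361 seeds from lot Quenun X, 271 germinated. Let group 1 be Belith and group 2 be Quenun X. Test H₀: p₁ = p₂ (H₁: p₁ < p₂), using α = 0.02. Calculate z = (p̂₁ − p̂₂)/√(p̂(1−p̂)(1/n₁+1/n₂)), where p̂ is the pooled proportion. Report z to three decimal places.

z = 2.550

p̂₁ = 227/272 ≈ 0.83456, p̂₂ = 271/361 ≈ 0.75069.
Pooled p̂ = (227+271)/(272+361) = 498/633 = 0.78673.
SE = √(p̂(1−p̂)(1/n₁+1/n₂)) = √(0.78673·0.21327·0.00644655) = √(0.00108164) = 0.03289.
z = (0.83456 − 0.75069)/0.03289 = 0.08387/0.03289 = 2.550.
p-value = P(Z < 2.550) ≈ 0.9946; since p > α = 0.02, fail to reject H₀.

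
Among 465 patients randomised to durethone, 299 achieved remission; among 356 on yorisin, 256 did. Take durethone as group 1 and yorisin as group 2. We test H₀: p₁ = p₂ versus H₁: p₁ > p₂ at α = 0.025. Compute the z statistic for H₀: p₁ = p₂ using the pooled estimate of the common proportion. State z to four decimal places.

p̂₁ = 299/465 ≈ 0.643011, p̂₂ = 256/356 ≈ 0.719101.
Pooled p̂ = (299+256)/(465+356) = 555/821 = 0.676005.
SE = √(0.219022 × 0.00495953) = 0.032958.
z = (0.643011 − 0.719101)/0.032958 = -0.076090/0.032958 = -2.3087.
p-value = P(Z > -2.309) ≈ 0.9895. With α = 0.025, fail to reject H₀.

z = -2.3087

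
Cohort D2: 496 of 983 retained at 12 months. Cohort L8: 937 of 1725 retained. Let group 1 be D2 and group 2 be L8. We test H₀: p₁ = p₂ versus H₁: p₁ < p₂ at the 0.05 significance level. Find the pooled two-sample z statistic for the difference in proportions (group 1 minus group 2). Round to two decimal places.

p̂₁ = 496/983 = 0.5046, p̂₂ = 937/1725 = 0.5432.
Pooled p̂ = (496+937)/(983+1725) = 1433/2708 = 0.5292.
SE = √(0.249149 × 0.001597) = 0.0199.
z = (0.5046 − 0.5432)/0.0199 = -0.0386/0.0199 = -1.94.
p-value = P(Z < -1.936) ≈ 0.0265, so at α = 0.05 we reject H₀.

z = -1.94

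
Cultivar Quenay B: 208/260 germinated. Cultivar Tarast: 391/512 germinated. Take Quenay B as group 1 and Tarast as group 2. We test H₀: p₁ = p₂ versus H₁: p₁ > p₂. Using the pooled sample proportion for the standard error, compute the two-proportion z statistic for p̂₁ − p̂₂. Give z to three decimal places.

z = 1.144

p̂₁ = 208/260 = 0.80000, p̂₂ = 391/512 = 0.76367.
Pooled p̂ = (208+391)/(260+512) = 599/772 = 0.77591.
SE = √(p̂(1−p̂)(1/n₁+1/n₂)) = √(0.77591·0.22409·0.00579928) = √(0.00100835) = 0.03175.
z = (0.80000 − 0.76367)/0.03175 = 0.03633/0.03175 = 1.144.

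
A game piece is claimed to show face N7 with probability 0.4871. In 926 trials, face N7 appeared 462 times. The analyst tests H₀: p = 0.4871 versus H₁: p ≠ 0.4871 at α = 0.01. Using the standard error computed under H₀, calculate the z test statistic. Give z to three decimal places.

p̂ = 462/926 = 0.498920.
Standard error under H₀: √(0.4871×0.5129/926) = 0.016426.
z = (0.498920 − 0.4871)/0.016426 = 0.011820/0.016426 = 0.720.
Two-sided p-value ≈ 2·Φ(−0.720) = 0.4718; since p > α = 0.01, fail to reject H₀.

z = 0.720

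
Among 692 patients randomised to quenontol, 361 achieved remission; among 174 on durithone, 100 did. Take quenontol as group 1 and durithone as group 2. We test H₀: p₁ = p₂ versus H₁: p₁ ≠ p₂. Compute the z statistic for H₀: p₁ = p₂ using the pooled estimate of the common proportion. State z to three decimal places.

z = -1.253

p̂₁ = 361/692 = 0.52168, p̂₂ = 100/174 = 0.57471.
Pooled p̂ = (361+100)/(692+174) = 461/866 = 0.53233.
SE = √(p̂(1−p̂)(1/n₁+1/n₂)) = √(0.53233·0.46767·0.00719221) = √(0.00179053) = 0.04231.
z = (0.52168 − 0.57471)/0.04231 = -0.05303/0.04231 = -1.253.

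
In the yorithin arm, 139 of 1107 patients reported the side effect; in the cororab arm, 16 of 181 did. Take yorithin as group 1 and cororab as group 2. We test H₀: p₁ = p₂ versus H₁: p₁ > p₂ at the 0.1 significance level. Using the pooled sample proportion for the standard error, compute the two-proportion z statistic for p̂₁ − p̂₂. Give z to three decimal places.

p̂₁ = 139/1107 = 0.125565, p̂₂ = 16/181 = 0.088398.
Pooled p̂ = (139+16)/(1107+181) = 155/1288 = 0.120342.
SE = √(p̂(1−p̂)(1/n₁+1/n₂)) = √(0.120342·0.879658·0.0064282) = √(0.000680487) = 0.026086.
z = (0.125565 − 0.088398)/0.026086 = 0.037167/0.026086 = 1.425.
p-value = P(Z > 1.425) ≈ 0.0771, so at α = 0.1 we reject H₀.

z = 1.425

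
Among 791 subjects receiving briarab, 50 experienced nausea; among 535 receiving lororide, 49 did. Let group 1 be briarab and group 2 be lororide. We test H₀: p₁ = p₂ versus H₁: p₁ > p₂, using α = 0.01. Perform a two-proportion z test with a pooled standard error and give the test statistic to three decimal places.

p̂₁ = 50/791 = 0.06321, p̂₂ = 49/535 = 0.09159.
Pooled p̂ = (50+49)/(791+535) = 99/1326 = 0.07466.
SE = √(p̂(1−p̂)(1/n₁+1/n₂)) = √(0.07466·0.92534·0.00313338) = √(0.000216474) = 0.01471.
z = (0.06321 − 0.09159)/0.01471 = -0.02838/0.01471 = -1.929.
p-value = P(Z > -1.929) ≈ 0.9731; since p > α = 0.01, fail to reject H₀.

z = -1.929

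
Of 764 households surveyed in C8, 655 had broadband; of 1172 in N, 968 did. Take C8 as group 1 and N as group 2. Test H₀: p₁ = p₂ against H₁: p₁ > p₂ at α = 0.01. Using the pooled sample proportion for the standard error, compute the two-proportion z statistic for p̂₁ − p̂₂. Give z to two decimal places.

z = 1.83

p̂₁ = 655/764 ≈ 0.85733, p̂₂ = 968/1172 ≈ 0.82594.
Pooled p̂ = (655+968)/(764+1172) = 1623/1936 = 0.83833.
SE = √(p̂(1−p̂)(1/n₁+1/n₂)) = √(0.83833·0.16167·0.00216214) = √(0.000293046) = 0.01712.
z = (0.85733 − 0.82594)/0.01712 = 0.03139/0.01712 = 1.83.
p-value = P(Z > 1.834) ≈ 0.0333. With α = 0.01, fail to reject H₀.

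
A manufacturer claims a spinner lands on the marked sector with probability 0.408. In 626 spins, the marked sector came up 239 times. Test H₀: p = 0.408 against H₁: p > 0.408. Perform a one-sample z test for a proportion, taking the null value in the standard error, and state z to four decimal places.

p̂ = 239/626 = 0.381789.
Under H₀, SE = √(0.408·0.592/626) = √(0.00038584) = 0.019643.
z = (0.381789 − 0.408)/0.019643 = -0.026211/0.019643 = -1.3344.

z = -1.3344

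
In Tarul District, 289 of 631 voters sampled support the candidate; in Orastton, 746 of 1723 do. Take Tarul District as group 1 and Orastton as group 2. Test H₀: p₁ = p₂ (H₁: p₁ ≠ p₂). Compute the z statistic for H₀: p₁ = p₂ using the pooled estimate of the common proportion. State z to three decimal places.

z = 1.084

p̂₁ = 289/631 ≈ 0.45800, p̂₂ = 746/1723 ≈ 0.43297.
Pooled p̂ = (289+746)/(631+1723) = 1035/2354 = 0.43968.
SE = √(p̂(1−p̂)(1/n₁+1/n₂)) = √(0.43968·0.56032·0.00216517) = √(0.000533414) = 0.02310.
z = (0.45800 − 0.43297)/0.02310 = 0.02503/0.02310 = 1.084.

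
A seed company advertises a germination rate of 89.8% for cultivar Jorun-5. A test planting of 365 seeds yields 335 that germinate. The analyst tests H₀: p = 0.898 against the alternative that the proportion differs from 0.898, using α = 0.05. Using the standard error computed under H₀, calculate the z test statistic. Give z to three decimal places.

p̂ = 335/365 ≈ 0.917808.
SE = √(p₀(1−p₀)/n) = √(0.091596/365) = 0.015841.
z = (0.917808 − 0.898)/0.015841 = 0.019808/0.015841 = 1.250.
Two-sided p-value ≈ 2·Φ(−1.250) = 0.2111. With α = 0.05, fail to reject H₀.

z = 1.250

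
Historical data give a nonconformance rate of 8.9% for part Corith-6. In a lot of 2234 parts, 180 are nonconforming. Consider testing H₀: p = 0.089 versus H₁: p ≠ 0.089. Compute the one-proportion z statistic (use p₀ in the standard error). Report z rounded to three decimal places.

z = -1.399

p̂ = 180/2234 ≈ 0.080573.
Standard error under H₀: √(0.089×0.911/2234) = 0.006024.
z = (0.080573 − 0.089)/0.006024 = -0.008427/0.006024 = -1.399.
Two-sided p-value ≈ 2·Φ(−1.399) = 0.1619.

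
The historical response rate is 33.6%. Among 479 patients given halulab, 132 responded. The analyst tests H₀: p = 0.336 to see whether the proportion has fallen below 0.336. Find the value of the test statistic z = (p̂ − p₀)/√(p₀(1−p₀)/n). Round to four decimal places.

z = -2.7999

p̂ = 132/479 ≈ 0.2755741.
Under H₀, SE = √(0.336·0.664/479) = √(0.00046577) = 0.0215817.
z = (0.2755741 − 0.336)/0.0215817 = -0.0604259/0.0215817 = -2.7999.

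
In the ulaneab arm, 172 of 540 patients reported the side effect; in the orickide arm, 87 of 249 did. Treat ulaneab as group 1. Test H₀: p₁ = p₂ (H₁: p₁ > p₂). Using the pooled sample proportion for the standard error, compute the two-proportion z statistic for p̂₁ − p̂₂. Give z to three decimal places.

z = -0.858

p̂₁ = 172/540 ≈ 0.31852, p̂₂ = 87/249 ≈ 0.34940.
Pooled p̂ = (172+87)/(540+249) = 259/789 = 0.32826.
SE = √(p̂(1−p̂)(1/n₁+1/n₂)) = √(0.32826·0.67174·0.00586792) = √(0.00129391) = 0.03597.
z = (0.31852 − 0.34940)/0.03597 = -0.03088/0.03597 = -0.858.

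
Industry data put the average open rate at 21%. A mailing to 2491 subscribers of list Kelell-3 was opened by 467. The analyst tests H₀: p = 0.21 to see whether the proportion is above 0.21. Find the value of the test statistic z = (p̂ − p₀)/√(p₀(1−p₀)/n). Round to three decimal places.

p̂ = 467/2491 = 0.187475.
Under H₀, SE = √(0.21·0.79/2491) = √(6.65998e-05) = 0.008161.
z = (0.187475 − 0.21)/0.008161 = -0.022525/0.008161 = -2.760.

z = -2.760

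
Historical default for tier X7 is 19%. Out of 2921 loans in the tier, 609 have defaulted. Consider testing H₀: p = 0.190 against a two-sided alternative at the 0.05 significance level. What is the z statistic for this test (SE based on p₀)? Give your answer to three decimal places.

p̂ = 609/2921 = 0.20849.
Under H₀, SE = √(0.19·0.81/2921) = √(5.26874e-05) = 0.00726.
z = (0.20849 − 0.19)/0.00726 = 0.01849/0.00726 = 2.547.
Two-sided p-value ≈ 2·Φ(−2.547) = 0.0109, so at α = 0.05 we reject H₀.

z = 2.547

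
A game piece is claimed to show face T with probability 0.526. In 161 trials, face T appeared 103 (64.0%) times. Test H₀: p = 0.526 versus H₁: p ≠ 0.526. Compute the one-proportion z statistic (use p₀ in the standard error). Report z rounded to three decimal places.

p̂ = 103/161 = 0.63975.
Standard error under H₀: √(0.526×0.474/161) = 0.03935.
z = (0.63975 − 0.526)/0.03935 = 0.11375/0.03935 = 2.891.
p-value = 2·P(Z > 2.891) ≈ 0.0038.

z = 2.891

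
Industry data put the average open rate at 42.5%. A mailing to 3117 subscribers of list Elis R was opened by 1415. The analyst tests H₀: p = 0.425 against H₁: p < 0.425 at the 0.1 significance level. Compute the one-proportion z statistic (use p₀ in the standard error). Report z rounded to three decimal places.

p̂ = 1415/3117 = 0.453962.
Under H₀, SE = √(0.425·0.575/3117) = √(7.84007e-05) = 0.008854.
z = (0.453962 − 0.425)/0.008854 = 0.028962/0.008854 = 3.271.
p-value = P(Z < 3.271) ≈ 0.9995. With α = 0.1, fail to reject H₀.

z = 3.271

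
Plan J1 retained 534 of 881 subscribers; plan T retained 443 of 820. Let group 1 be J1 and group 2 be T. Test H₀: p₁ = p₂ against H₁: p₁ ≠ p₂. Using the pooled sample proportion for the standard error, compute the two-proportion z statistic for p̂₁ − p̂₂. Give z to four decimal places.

p̂₁ = 534/881 ≈ 0.606129, p̂₂ = 443/820 ≈ 0.540244.
Pooled p̂ = (534+443)/(881+820) = 977/1701 = 0.574368.
SE = √(p̂(1−p̂)(1/n₁+1/n₂)) = √(0.574368·0.425632·0.00235459) = √(0.000575624) = 0.023992.
z = (0.606129 − 0.540244)/0.023992 = 0.065885/0.023992 = 2.7461.

z = 2.7461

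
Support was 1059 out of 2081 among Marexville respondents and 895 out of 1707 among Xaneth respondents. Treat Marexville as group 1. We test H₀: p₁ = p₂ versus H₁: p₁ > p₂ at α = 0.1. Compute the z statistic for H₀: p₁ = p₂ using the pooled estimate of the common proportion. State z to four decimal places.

p̂₁ = 1059/2081 ≈ 0.508890, p̂₂ = 895/1707 ≈ 0.524312.
Pooled p̂ = (1059+895)/(2081+1707) = 1954/3788 = 0.515839.
SE = √(0.249749 × 0.00106636) = 0.016319.
z = (0.508890 − 0.524312)/0.016319 = -0.015422/0.016319 = -0.9450.
p-value = P(Z > -0.945) ≈ 0.8277. With α = 0.1, fail to reject H₀.

z = -0.9450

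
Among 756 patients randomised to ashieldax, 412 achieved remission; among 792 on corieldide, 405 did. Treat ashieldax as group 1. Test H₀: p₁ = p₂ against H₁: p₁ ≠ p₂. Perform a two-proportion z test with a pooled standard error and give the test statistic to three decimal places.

p̂₁ = 412/756 ≈ 0.54497, p̂₂ = 405/792 ≈ 0.51136.
Pooled p̂ = (412+405)/(756+792) = 817/1548 = 0.52778.
SE = √(0.249228 × 0.00258538) = 0.02538.
z = (0.54497 − 0.51136)/0.02538 = 0.03361/0.02538 = 1.324.

z = 1.324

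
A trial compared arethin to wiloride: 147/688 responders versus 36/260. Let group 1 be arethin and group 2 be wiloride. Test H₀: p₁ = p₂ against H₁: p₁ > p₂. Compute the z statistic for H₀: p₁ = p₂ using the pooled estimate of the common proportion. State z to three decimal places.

p̂₁ = 147/688 ≈ 0.21366, p̂₂ = 36/260 ≈ 0.13846.
Pooled p̂ = (147+36)/(688+260) = 183/948 = 0.19304.
SE = √(0.155774 × 0.00529964) = 0.02873.
z = (0.21366 − 0.13846)/0.02873 = 0.07520/0.02873 = 2.617.
p-value = P(Z > 2.617) ≈ 0.0044.

z = 2.617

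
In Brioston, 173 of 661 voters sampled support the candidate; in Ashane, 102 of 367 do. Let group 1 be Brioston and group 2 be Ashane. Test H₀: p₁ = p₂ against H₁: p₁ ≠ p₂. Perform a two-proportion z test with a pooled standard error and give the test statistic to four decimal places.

p̂₁ = 173/661 ≈ 0.261725, p̂₂ = 102/367 ≈ 0.277929.
Pooled p̂ = (173+102)/(661+367) = 275/1028 = 0.267510.
SE = √(0.195948 × 0.00423765) = 0.028816.
z = (0.261725 − 0.277929)/0.028816 = -0.016204/0.028816 = -0.5623.
Two-sided p-value ≈ 2·Φ(−0.562) = 0.5739.

z = -0.5623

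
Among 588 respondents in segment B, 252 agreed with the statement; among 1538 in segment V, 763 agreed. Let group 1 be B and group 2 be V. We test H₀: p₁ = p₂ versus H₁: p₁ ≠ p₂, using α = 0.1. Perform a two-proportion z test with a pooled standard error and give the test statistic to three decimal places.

p̂₁ = 252/588 ≈ 0.42857, p̂₂ = 763/1538 ≈ 0.49610.
Pooled p̂ = (252+763)/(588+1538) = 1015/2126 = 0.47742.
SE = √(p̂(1−p̂)(1/n₁+1/n₂)) = √(0.47742·0.52258·0.00235088) = √(0.00058652) = 0.02422.
z = (0.42857 − 0.49610)/0.02422 = -0.06753/0.02422 = -2.788.
Two-sided p-value ≈ 2·Φ(−2.788) = 0.0053; since p < α = 0.1, reject H₀.

z = -2.788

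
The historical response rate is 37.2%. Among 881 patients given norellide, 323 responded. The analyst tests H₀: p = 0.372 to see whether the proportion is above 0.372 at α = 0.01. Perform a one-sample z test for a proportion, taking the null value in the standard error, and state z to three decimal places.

z = -0.330

p̂ = 323/881 = 0.36663.
Standard error under H₀: √(0.372×0.628/881) = 0.01628.
z = (0.36663 − 0.372)/0.01628 = -0.00537/0.01628 = -0.330.
p-value = P(Z > -0.330) ≈ 0.6292; since p > α = 0.01, fail to reject H₀.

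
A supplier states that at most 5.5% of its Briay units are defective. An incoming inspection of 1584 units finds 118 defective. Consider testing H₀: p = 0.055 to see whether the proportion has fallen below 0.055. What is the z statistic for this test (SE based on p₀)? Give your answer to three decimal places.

p̂ = 118/1584 ≈ 0.074495.
Standard error under H₀: √(0.055×0.945/1584) = 0.005728.
z = (0.074495 − 0.055)/0.005728 = 0.019495/0.005728 = 3.403.

z = 3.403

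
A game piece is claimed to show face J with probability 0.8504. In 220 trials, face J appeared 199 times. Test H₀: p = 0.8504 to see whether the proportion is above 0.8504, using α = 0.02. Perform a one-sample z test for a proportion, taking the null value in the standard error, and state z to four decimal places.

p̂ = 199/220 = 0.904545.
Standard error under H₀: √(0.8504×0.1496/220) = 0.024047.
z = (0.904545 − 0.8504)/0.024047 = 0.054145/0.024047 = 2.2516.
p-value = P(Z > 2.252) ≈ 0.0122. With α = 0.02, reject H₀.

z = 2.2516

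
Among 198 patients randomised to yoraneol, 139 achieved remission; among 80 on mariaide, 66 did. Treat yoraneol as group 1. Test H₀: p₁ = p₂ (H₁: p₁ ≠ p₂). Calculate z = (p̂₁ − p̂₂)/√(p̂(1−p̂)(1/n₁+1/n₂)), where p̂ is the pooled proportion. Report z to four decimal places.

p̂₁ = 139/198 ≈ 0.702020, p̂₂ = 66/80 ≈ 0.825000.
Pooled p̂ = (139+66)/(198+80) = 205/278 = 0.737410.
SE = √(0.193636 × 0.0175505) = 0.058296.
z = (0.702020 − 0.825000)/0.058296 = -0.122980/0.058296 = -2.1096.
p-value = 2·P(Z > 2.110) ≈ 0.0349.

z = -2.1096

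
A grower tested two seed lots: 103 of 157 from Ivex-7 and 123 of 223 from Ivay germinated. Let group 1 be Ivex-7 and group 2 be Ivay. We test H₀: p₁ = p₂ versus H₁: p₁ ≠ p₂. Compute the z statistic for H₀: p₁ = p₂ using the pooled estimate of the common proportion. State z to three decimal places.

z = 2.043

p̂₁ = 103/157 = 0.65605, p̂₂ = 123/223 = 0.55157.
Pooled p̂ = (103+123)/(157+223) = 226/380 = 0.59474.
SE = √(p̂(1−p̂)(1/n₁+1/n₂)) = √(0.59474·0.40526·0.0108537) = √(0.00261602) = 0.05115.
z = (0.65605 − 0.55157)/0.05115 = 0.10448/0.05115 = 2.043.
Two-sided p-value ≈ 2·Φ(−2.043) = 0.0411.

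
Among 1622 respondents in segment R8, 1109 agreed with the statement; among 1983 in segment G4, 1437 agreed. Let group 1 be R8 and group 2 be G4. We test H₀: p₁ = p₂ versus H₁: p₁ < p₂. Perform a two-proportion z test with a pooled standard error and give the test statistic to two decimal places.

z = -2.68

p̂₁ = 1109/1622 = 0.68372, p̂₂ = 1437/1983 = 0.72466.
Pooled p̂ = (1109+1437)/(1622+1983) = 2546/3605 = 0.70624.
SE = √(p̂(1−p̂)(1/n₁+1/n₂)) = √(0.70624·0.29376·0.00112081) = √(0.000232528) = 0.01525.
z = (0.68372 − 0.72466)/0.01525 = -0.04094/0.01525 = -2.68.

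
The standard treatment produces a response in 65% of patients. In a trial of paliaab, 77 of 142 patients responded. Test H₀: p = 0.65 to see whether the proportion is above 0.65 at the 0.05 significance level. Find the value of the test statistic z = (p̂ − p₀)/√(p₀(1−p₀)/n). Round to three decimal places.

p̂ = 77/142 = 0.54225.
SE = √(p₀(1−p₀)/n) = √(0.2275/142) = 0.04003.
z = (0.54225 − 0.65)/0.04003 = -0.10775/0.04003 = -2.692.
p-value = P(Z > -2.692) ≈ 0.9964. With α = 0.05, fail to reject H₀.

z = -2.692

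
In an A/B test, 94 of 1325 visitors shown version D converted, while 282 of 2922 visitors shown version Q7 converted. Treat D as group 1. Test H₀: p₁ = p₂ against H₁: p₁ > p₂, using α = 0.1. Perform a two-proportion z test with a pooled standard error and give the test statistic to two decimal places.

z = -2.72

p̂₁ = 94/1325 ≈ 0.0709, p̂₂ = 282/2922 ≈ 0.0965.
Pooled p̂ = (94+282)/(1325+2922) = 376/4247 = 0.0885.
SE = √(0.080695 × 0.00109695) = 0.0094.
z = (0.0709 − 0.0965)/0.0094 = -0.0256/0.0094 = -2.72.
p-value = P(Z > -2.717) ≈ 0.9967, so at α = 0.1 we fail to reject H₀.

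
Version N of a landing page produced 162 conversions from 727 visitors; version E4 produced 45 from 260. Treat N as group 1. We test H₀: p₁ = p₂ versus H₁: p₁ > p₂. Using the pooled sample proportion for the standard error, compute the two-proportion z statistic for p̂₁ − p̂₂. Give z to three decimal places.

p̂₁ = 162/727 = 0.22283, p̂₂ = 45/260 = 0.17308.
Pooled p̂ = (162+45)/(727+260) = 207/987 = 0.20973.
SE = √(p̂(1−p̂)(1/n₁+1/n₂)) = √(0.20973·0.79027·0.00522167) = √(0.000865446) = 0.02942.
z = (0.22283 − 0.17308)/0.02942 = 0.04975/0.02942 = 1.691.
p-value = P(Z > 1.691) ≈ 0.0454.

z = 1.691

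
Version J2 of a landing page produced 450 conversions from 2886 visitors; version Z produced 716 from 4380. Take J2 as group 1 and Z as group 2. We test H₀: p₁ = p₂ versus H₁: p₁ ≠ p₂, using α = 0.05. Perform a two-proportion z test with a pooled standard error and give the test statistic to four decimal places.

z = -0.8574

p̂₁ = 450/2886 ≈ 0.155925, p̂₂ = 716/4380 ≈ 0.163470.
Pooled p̂ = (450+716)/(2886+4380) = 1166/7266 = 0.160473.
SE = √(0.134722 × 0.000574811) = 0.008800.
z = (0.155925 − 0.163470)/0.008800 = -0.007545/0.008800 = -0.8574.
Two-sided p-value ≈ 2·Φ(−0.857) = 0.3912, so at α = 0.05 we fail to reject H₀.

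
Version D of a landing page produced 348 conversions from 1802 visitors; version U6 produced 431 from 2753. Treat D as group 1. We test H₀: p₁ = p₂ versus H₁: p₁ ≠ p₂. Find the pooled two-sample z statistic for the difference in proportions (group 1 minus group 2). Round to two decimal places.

p̂₁ = 348/1802 ≈ 0.1931, p̂₂ = 431/2753 ≈ 0.1566.
Pooled p̂ = (348+431)/(1802+2753) = 779/4555 = 0.1710.
SE = √(0.141773 × 0.000918179) = 0.0114.
z = (0.1931 − 0.1566)/0.0114 = 0.0365/0.0114 = 3.20.

z = 3.20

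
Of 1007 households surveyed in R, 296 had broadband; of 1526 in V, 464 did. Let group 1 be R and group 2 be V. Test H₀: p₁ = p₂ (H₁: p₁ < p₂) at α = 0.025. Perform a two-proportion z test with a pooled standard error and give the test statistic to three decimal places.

p̂₁ = 296/1007 ≈ 0.29394, p̂₂ = 464/1526 ≈ 0.30406.
Pooled p̂ = (296+464)/(1007+1526) = 760/2533 = 0.30004.
SE = √(0.210016 × 0.00164836) = 0.01861.
z = (0.29394 − 0.30406)/0.01861 = -0.01012/0.01861 = -0.544.
p-value = P(Z < -0.544) ≈ 0.2932; since p > α = 0.025, fail to reject H₀.

z = -0.544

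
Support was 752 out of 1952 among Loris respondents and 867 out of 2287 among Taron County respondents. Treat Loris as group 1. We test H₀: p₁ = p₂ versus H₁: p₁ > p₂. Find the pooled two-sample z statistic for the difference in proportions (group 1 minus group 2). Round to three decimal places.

p̂₁ = 752/1952 = 0.38525, p̂₂ = 867/2287 = 0.37910.
Pooled p̂ = (752+867)/(1952+2287) = 1619/4239 = 0.38193.
SE = √(0.236059 × 0.000949549) = 0.01497.
z = (0.38525 − 0.37910)/0.01497 = 0.00615/0.01497 = 0.411.
p-value = P(Z > 0.411) ≈ 0.3407.

z = 0.411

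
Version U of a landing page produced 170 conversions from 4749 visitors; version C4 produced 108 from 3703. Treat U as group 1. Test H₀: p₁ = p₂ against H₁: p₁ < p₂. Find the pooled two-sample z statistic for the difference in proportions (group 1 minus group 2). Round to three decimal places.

p̂₁ = 170/4749 = 0.03580, p̂₂ = 108/3703 = 0.02917.
Pooled p̂ = (170+108)/(4749+3703) = 278/8452 = 0.03289.
SE = √(0.0318098 × 0.000480622) = 0.00391.
z = (0.03580 − 0.02917)/0.00391 = 0.00663/0.00391 = 1.696.

z = 1.696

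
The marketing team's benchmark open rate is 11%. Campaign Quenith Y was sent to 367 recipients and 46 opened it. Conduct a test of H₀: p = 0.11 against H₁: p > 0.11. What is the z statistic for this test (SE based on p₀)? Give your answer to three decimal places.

p̂ = 46/367 = 0.12534.
Under H₀, SE = √(0.11·0.89/367) = √(0.000266757) = 0.01633.
z = (0.12534 − 0.11)/0.01633 = 0.01534/0.01633 = 0.939.

z = 0.939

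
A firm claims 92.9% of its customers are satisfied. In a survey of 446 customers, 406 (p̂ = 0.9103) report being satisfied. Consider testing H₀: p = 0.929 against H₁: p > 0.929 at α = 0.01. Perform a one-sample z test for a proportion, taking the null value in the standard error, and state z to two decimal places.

z = -1.54

p̂ = 406/446 ≈ 0.91031.
Under H₀, SE = √(0.929·0.071/446) = √(0.00014789) = 0.01216.
z = (0.91031 − 0.929)/0.01216 = -0.01869/0.01216 = -1.54.
p-value = P(Z > -1.537) ≈ 0.9378. With α = 0.01, fail to reject H₀.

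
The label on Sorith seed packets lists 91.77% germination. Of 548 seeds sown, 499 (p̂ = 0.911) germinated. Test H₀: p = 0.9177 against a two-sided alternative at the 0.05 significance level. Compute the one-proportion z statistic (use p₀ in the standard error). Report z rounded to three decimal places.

p̂ = 499/548 = 0.91058.
SE = √(p₀(1−p₀)/n) = √(0.075527/548) = 0.01174.
z = (0.91058 − 0.9177)/0.01174 = -0.00712/0.01174 = -0.606.
p-value = 2·P(Z > 0.606) ≈ 0.5444; since p > α = 0.05, fail to reject H₀.

z = -0.606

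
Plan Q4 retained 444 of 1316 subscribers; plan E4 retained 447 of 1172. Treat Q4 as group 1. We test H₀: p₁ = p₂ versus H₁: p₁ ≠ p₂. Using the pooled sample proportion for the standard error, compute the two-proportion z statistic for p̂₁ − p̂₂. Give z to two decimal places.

p̂₁ = 444/1316 ≈ 0.33739, p̂₂ = 447/1172 ≈ 0.38140.
Pooled p̂ = (444+447)/(1316+1172) = 891/2488 = 0.35812.
SE = √(0.22987 × 0.00161312) = 0.01926.
z = (0.33739 − 0.38140)/0.01926 = -0.04401/0.01926 = -2.29.
p-value = 2·P(Z > 2.286) ≈ 0.0223.

z = -2.29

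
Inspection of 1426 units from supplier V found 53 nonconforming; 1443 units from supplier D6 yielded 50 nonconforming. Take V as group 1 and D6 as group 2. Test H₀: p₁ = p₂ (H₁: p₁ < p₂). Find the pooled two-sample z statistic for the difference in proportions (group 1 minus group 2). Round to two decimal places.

z = 0.36

p̂₁ = 53/1426 = 0.0372, p̂₂ = 50/1443 = 0.0347.
Pooled p̂ = (53+50)/(1426+1443) = 103/2869 = 0.0359.
SE = √(p̂(1−p̂)(1/n₁+1/n₂)) = √(0.0359·0.9641·0.00139426) = √(4.82584e-05) = 0.0069.
z = (0.0372 − 0.0347)/0.0069 = 0.0025/0.0069 = 0.36.
p-value = P(Z < 0.362) ≈ 0.6414.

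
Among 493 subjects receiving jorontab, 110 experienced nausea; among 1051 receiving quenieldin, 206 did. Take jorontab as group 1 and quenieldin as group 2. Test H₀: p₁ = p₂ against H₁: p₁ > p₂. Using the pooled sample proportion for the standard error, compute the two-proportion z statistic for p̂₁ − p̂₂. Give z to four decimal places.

z = 1.2314

p̂₁ = 110/493 ≈ 0.223124, p̂₂ = 206/1051 ≈ 0.196004.
Pooled p̂ = (110+206)/(493+1051) = 316/1544 = 0.204663.
SE = √(0.162776 × 0.00297987) = 0.022024.
z = (0.223124 − 0.196004)/0.022024 = 0.027120/0.022024 = 1.2314.
p-value = P(Z > 1.231) ≈ 0.1091.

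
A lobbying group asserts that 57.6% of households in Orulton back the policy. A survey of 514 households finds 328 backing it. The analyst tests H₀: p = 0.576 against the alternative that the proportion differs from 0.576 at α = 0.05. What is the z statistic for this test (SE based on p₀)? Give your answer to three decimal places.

p̂ = 328/514 = 0.63813.
Standard error under H₀: √(0.576×0.424/514) = 0.02180.
z = (0.63813 − 0.576)/0.02180 = 0.06213/0.02180 = 2.850.
p-value = 2·P(Z > 2.850) ≈ 0.0044; since p < α = 0.05, reject H₀.

z = 2.850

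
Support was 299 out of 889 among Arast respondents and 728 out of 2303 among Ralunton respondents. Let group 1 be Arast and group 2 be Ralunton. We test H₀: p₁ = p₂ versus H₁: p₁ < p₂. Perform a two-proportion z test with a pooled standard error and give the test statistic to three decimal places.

p̂₁ = 299/889 ≈ 0.33633, p̂₂ = 728/2303 ≈ 0.31611.
Pooled p̂ = (299+728)/(889+2303) = 1027/3192 = 0.32174.
SE = √(0.218224 × 0.00155908) = 0.01845.
z = (0.33633 − 0.31611)/0.01845 = 0.02022/0.01845 = 1.096.
p-value = P(Z < 1.096) ≈ 0.8635.

z = 1.096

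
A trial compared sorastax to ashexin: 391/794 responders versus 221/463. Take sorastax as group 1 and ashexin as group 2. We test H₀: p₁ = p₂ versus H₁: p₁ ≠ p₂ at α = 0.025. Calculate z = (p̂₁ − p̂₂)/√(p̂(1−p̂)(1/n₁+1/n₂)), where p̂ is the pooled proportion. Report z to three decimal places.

p̂₁ = 391/794 ≈ 0.49244, p̂₂ = 221/463 ≈ 0.47732.
Pooled p̂ = (391+221)/(794+463) = 612/1257 = 0.48687.
SE = √(p̂(1−p̂)(1/n₁+1/n₂)) = √(0.48687·0.51313·0.00341927) = √(0.000854229) = 0.02923.
z = (0.49244 − 0.47732)/0.02923 = 0.01512/0.02923 = 0.517.
Two-sided p-value ≈ 2·Φ(−0.517) = 0.6049, so at α = 0.025 we fail to reject H₀.

z = 0.517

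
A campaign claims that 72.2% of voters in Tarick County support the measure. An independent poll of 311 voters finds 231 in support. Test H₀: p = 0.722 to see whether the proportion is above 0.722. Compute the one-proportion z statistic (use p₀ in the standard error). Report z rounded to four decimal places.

z = 0.8174

p̂ = 231/311 ≈ 0.742765.
Under H₀, SE = √(0.722·0.278/311) = √(0.000645389) = 0.025405.
z = (0.742765 − 0.722)/0.025405 = 0.020765/0.025405 = 0.8174.
p-value = P(Z > 0.817) ≈ 0.2069.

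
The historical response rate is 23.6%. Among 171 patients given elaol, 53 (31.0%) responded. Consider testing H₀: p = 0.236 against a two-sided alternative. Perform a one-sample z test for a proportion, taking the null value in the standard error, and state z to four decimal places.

p̂ = 53/171 ≈ 0.309942.
SE = √(p₀(1−p₀)/n) = √(0.1803/171) = 0.032472.
z = (0.309942 − 0.236)/0.032472 = 0.073942/0.032472 = 2.2771.

z = 2.2771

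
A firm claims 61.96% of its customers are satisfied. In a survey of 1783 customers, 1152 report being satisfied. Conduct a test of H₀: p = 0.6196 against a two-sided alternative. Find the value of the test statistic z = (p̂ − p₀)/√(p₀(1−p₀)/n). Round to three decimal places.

z = 2.305

p̂ = 1152/1783 = 0.646102.
SE = √(p₀(1−p₀)/n) = √(0.2357/1783) = 0.011497.
z = (0.646102 − 0.6196)/0.011497 = 0.026502/0.011497 = 2.305.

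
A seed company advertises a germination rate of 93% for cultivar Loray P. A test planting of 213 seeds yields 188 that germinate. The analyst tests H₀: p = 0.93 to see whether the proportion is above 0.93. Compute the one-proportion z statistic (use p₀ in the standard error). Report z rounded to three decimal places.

z = -2.710

p̂ = 188/213 ≈ 0.88263.
SE = √(p₀(1−p₀)/n) = √(0.0651/213) = 0.01748.
z = (0.88263 − 0.93)/0.01748 = -0.04737/0.01748 = -2.710.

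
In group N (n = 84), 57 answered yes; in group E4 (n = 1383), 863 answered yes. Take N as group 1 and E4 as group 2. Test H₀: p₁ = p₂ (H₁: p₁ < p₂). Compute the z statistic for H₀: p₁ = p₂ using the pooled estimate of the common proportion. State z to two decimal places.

p̂₁ = 57/84 ≈ 0.67857, p̂₂ = 863/1383 ≈ 0.62401.
Pooled p̂ = (57+863)/(84+1383) = 920/1467 = 0.62713.
SE = √(0.233838 × 0.0126278) = 0.05434.
z = (0.67857 − 0.62401)/0.05434 = 0.05456/0.05434 = 1.00.

z = 1.00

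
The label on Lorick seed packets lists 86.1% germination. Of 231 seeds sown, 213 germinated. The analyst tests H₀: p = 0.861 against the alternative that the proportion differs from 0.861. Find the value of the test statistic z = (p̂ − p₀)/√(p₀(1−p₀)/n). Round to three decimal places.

p̂ = 213/231 ≈ 0.922078.
SE = √(p₀(1−p₀)/n) = √(0.11968/231) = 0.022762.
z = (0.922078 − 0.861)/0.022762 = 0.061078/0.022762 = 2.683.

z = 2.683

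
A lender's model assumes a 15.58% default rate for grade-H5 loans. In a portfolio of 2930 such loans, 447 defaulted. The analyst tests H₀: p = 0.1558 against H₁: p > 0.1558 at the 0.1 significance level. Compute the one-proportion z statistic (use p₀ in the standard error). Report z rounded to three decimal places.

z = -0.484

p̂ = 447/2930 = 0.15256.
SE = √(p₀(1−p₀)/n) = √(0.13153/2930) = 0.00670.
z = (0.15256 − 0.1558)/0.00670 = -0.00324/0.00670 = -0.484.
p-value = P(Z > -0.484) ≈ 0.6857. With α = 0.1, fail to reject H₀.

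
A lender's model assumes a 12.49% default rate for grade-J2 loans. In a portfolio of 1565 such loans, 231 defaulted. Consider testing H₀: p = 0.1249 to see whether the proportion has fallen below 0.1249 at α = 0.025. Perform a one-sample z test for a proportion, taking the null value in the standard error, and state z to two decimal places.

z = 2.72

p̂ = 231/1565 = 0.14760.
SE = √(p₀(1−p₀)/n) = √(0.1093/1565) = 0.00836.
z = (0.14760 − 0.1249)/0.00836 = 0.02270/0.00836 = 2.72.
p-value = P(Z < 2.717) ≈ 0.9967. With α = 0.025, fail to reject H₀.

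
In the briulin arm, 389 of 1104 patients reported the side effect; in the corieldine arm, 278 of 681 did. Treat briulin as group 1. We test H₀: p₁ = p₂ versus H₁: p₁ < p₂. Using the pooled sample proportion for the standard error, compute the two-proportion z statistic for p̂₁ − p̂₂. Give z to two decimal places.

p̂₁ = 389/1104 = 0.35236, p̂₂ = 278/681 = 0.40822.
Pooled p̂ = (389+278)/(1104+681) = 667/1785 = 0.37367.
SE = √(0.234041 × 0.00237423) = 0.02357.
z = (0.35236 − 0.40822)/0.02357 = -0.05586/0.02357 = -2.37.

z = -2.37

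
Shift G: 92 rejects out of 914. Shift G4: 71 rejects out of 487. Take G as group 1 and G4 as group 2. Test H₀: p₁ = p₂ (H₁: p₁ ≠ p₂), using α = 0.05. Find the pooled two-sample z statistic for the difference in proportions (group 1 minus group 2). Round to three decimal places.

z = -2.509

p̂₁ = 92/914 = 0.10066, p̂₂ = 71/487 = 0.14579.
Pooled p̂ = (92+71)/(914+487) = 163/1401 = 0.11635.
SE = √(p̂(1−p̂)(1/n₁+1/n₂)) = √(0.11635·0.88365·0.00314748) = √(0.00032359) = 0.01799.
z = (0.10066 − 0.14579)/0.01799 = -0.04513/0.01799 = -2.509.
Two-sided p-value ≈ 2·Φ(−2.509) = 0.0121. With α = 0.05, reject H₀.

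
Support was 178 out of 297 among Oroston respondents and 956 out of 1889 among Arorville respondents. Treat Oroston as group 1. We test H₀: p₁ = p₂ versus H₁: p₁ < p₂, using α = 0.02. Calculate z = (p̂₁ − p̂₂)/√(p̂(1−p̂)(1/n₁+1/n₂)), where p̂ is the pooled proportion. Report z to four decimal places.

z = 2.9895

p̂₁ = 178/297 = 0.599327, p̂₂ = 956/1889 = 0.506088.
Pooled p̂ = (178+956)/(297+1889) = 1134/2186 = 0.518756.
SE = √(p̂(1−p̂)(1/n₁+1/n₂)) = √(0.518756·0.481244·0.00389638) = √(0.000972725) = 0.031189.
z = (0.599327 − 0.506088)/0.031189 = 0.093239/0.031189 = 2.9895.
p-value = P(Z < 2.990) ≈ 0.9986. With α = 0.02, fail to reject H₀.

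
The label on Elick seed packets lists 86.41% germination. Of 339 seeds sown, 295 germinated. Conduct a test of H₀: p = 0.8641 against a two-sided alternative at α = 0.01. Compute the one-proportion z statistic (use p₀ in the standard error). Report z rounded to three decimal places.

p̂ = 295/339 = 0.87021.
Standard error under H₀: √(0.8641×0.1359/339) = 0.01861.
z = (0.87021 − 0.8641)/0.01861 = 0.00611/0.01861 = 0.328.
Two-sided p-value ≈ 2·Φ(−0.328) = 0.7428. With α = 0.01, fail to reject H₀.

z = 0.328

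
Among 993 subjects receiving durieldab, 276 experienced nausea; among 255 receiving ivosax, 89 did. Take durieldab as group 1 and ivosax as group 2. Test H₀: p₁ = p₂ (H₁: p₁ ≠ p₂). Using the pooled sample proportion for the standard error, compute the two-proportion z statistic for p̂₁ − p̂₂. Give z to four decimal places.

p̂₁ = 276/993 ≈ 0.277946, p̂₂ = 89/255 ≈ 0.349020.
Pooled p̂ = (276+89)/(993+255) = 365/1248 = 0.292468.
SE = √(p̂(1−p̂)(1/n₁+1/n₂)) = √(0.292468·0.707532·0.00492862) = √(0.00101988) = 0.031936.
z = (0.277946 − 0.349020)/0.031936 = -0.071074/0.031936 = -2.2255.
p-value = 2·P(Z > 2.226) ≈ 0.0260.

z = -2.2255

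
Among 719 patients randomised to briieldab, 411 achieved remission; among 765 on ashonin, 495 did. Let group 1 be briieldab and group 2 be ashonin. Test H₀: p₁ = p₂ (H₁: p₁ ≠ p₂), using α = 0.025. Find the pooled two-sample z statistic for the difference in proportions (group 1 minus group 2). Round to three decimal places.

p̂₁ = 411/719 = 0.57163, p̂₂ = 495/765 = 0.64706.
Pooled p̂ = (411+495)/(719+765) = 906/1484 = 0.61051.
SE = √(p̂(1−p̂)(1/n₁+1/n₂)) = √(0.61051·0.38949·0.00269801) = √(0.000641552) = 0.02533.
z = (0.57163 − 0.64706)/0.02533 = -0.07543/0.02533 = -2.978.
p-value = 2·P(Z > 2.978) ≈ 0.0029; since p < α = 0.025, reject H₀.

z = -2.978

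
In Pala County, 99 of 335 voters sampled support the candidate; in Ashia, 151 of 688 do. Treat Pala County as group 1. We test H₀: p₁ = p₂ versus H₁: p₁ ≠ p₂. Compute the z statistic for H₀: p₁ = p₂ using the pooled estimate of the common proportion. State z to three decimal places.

z = 2.656

p̂₁ = 99/335 ≈ 0.29552, p̂₂ = 151/688 ≈ 0.21948.
Pooled p̂ = (99+151)/(335+688) = 250/1023 = 0.24438.
SE = √(0.184658 × 0.00443856) = 0.02863.
z = (0.29552 − 0.21948)/0.02863 = 0.07604/0.02863 = 2.656.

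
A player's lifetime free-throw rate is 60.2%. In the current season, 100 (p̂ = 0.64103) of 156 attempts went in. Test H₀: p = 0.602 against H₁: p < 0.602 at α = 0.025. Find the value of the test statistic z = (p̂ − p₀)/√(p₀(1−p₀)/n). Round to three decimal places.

p̂ = 100/156 ≈ 0.64103.
SE = √(p₀(1−p₀)/n) = √(0.2396/156) = 0.03919.
z = (0.64103 − 0.602)/0.03919 = 0.03903/0.03919 = 0.996.
p-value = P(Z < 0.996) ≈ 0.8403; since p > α = 0.025, fail to reject H₀.

z = 0.996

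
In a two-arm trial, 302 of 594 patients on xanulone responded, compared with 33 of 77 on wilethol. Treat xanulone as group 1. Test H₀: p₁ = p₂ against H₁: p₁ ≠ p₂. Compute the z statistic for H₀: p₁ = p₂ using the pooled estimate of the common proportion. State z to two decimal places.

p̂₁ = 302/594 ≈ 0.5084, p̂₂ = 33/77 ≈ 0.4286.
Pooled p̂ = (302+33)/(594+77) = 335/671 = 0.4993.
SE = √(p̂(1−p̂)(1/n₁+1/n₂)) = √(0.4993·0.5007·0.0146705) = √(0.00366762) = 0.0606.
z = (0.5084 − 0.4286)/0.0606 = 0.0798/0.0606 = 1.32.
p-value = 2·P(Z > 1.318) ≈ 0.1874.

z = 1.32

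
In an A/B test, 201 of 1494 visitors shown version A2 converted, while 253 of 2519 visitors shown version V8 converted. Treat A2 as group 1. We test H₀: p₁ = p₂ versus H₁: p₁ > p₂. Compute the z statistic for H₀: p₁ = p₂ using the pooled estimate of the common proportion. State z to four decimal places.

z = 3.2969

p̂₁ = 201/1494 ≈ 0.1345382, p̂₂ = 253/2519 ≈ 0.1004367.
Pooled p̂ = (201+253)/(1494+2519) = 454/4013 = 0.1131323.
SE = √(0.100333 × 0.00106633) = 0.0103435.
z = (0.1345382 − 0.1004367)/0.0103435 = 0.0341015/0.0103435 = 3.2969.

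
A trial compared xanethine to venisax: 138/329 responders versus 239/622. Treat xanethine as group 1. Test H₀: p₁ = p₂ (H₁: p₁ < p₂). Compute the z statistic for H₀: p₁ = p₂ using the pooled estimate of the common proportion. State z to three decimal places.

p̂₁ = 138/329 = 0.41945, p̂₂ = 239/622 = 0.38424.
Pooled p̂ = (138+239)/(329+622) = 377/951 = 0.39642.
SE = √(0.239272 × 0.00464723) = 0.03335.
z = (0.41945 − 0.38424)/0.03335 = 0.03521/0.03335 = 1.056.
p-value = P(Z < 1.056) ≈ 0.8545.

z = 1.056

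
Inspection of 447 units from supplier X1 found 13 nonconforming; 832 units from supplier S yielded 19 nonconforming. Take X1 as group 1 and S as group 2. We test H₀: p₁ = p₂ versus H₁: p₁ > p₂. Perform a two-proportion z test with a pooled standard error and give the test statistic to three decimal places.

z = 0.682

p̂₁ = 13/447 = 0.029083, p̂₂ = 19/832 = 0.022837.
Pooled p̂ = (13+19)/(447+832) = 32/1279 = 0.025020.
SE = √(0.0243936 × 0.00343906) = 0.009159.
z = (0.029083 − 0.022837)/0.009159 = 0.006246/0.009159 = 0.682.
p-value = P(Z > 0.682) ≈ 0.2476.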